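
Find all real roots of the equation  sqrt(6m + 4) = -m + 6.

m = 2

Square both sides: 6m + 4 = (-m + 6)^2.
Expand and rearrange: m^2 - 18m + 32 = 0.
Solving gives m = 16 or m = 2.
Check each candidate in the original equation:
  m = 16: sqrt(100) = 10, while -m + 6 = -10 — extraneous.
  m = 2: sqrt(16) = 4, while -m + 6 = 4 — valid.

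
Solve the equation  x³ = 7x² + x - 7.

x = -1 or x = 1 or x = 7

Rearrange: x³ - 7x² - x + 7 = 0.
Possible rational roots are divisors of 7. Testing x = 1 gives 0, so (x - 1) is a factor.
Divide: x³ - 7x² - x + 7 = (x - 1)(x² - 6x - 7).
Factor the quadratic: x = 7 or x = -1.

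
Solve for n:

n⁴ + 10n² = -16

No real solutions.

Let u = n². The equation becomes u² + 10u + 16 = 0.
Factor: (u + 2)(u + 8) = 0, so u = -2 or u = -8.
n² = -2 < 0 has no real solution.
n² = -8 < 0 has no real solution.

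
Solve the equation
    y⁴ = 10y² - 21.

y = -2.6458 or y = -1.7321 or y = 1.7321 or y = 2.6458

Let u = y². The equation becomes u² - 10u + 21 = 0.
Factor: (u - 3)(u - 7) = 0, so u = 3 or u = 7.
y² = 3 gives y = ±√(3) ≈ ±1.7321.
y² = 7 gives y = ±√(7) ≈ ±2.6458.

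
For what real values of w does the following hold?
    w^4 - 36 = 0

Let u = w^2. The equation becomes u^2 - 36 = 0.
Factor: (u - 6)(u + 6) = 0, so u = 6 or u = -6.
w^2 = 6 gives w = +/-sqrt(6) ~= +/-2.4495.
w^2 = -6 < 0 has no real solution.

w = -2.4495 or w = 2.4495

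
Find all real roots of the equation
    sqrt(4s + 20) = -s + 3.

s = -1

Square both sides: 4s + 20 = (-s + 3)^2.
Expand and rearrange: s^2 - 10s - 11 = 0.
Solving gives s = 11 or s = -1.
Check each candidate in the original equation:
  s = 11: sqrt(64) = 8, while -s + 3 = -8 — extraneous.
  s = -1: sqrt(16) = 4, while -s + 3 = 4 — valid.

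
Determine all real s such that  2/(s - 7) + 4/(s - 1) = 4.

s = 1.9105 or s = 7.5895

Multiply both sides by (s - 7)(s - 1):
2(s - 1) + 4(s - 7) = 4(s - 7)(s - 1).
Expand and collect terms: 4s^2 - 38s + 58 = 0.
By the quadratic formula, s = (38 +/- sqrt(516)) / 8, so s ~= 7.5895 or s ~= 1.9105.
Neither value makes a denominator zero (s != 7, s != 1), so both are valid.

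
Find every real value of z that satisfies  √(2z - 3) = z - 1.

Square both sides: 2z - 3 = (z - 1)².
Expand and rearrange: z² - 4z + 4 = 0.
This gives the repeated root z = 2.
Check in the original equation:
  z = 2: √(1) = 1, while z - 1 = 1 — valid.

z = 2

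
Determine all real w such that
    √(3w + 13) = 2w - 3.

Square both sides: 3w + 13 = (2w - 3)².
Expand and rearrange: 4w² - 15w - 4 = 0.
Solving gives w = 4 or w = -0.25.
Check each candidate in the original equation:
  w = 4: √(25) = 5, while 2w - 3 = 5 — valid.
  w = -0.25: √(12.25) = 3.5, while 2w - 3 = -3.5 — extraneous.

w = 4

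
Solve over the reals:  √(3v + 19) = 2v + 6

v = -1

Square both sides: 3v + 19 = (2v + 6)².
Expand and rearrange: 4v² + 21v + 17 = 0.
Solving gives v = -1 or v = -4.25.
Check each candidate in the original equation:
  v = -1: √(16) = 4, while 2v + 6 = 4 — valid.
  v = -4.25: √(6.25) = 2.5, while 2v + 6 = -2.5 — extraneous.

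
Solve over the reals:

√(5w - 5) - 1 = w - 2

w = 1 or w = 6

Isolate the radical: √(5w - 5) = w - 1.
Square both sides: 5w - 5 = (w - 1)².
Expand and rearrange: w² - 7w + 6 = 0.
Solving gives w = 6 or w = 1.
Check each candidate in the original equation:
  w = 6: √(25) = 5, while w - 1 = 5 — valid.
  w = 1: √(0) = 0, while w - 1 = 0 — valid.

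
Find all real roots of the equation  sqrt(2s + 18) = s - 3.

s = 9

Square both sides: 2s + 18 = (s - 3)^2.
Expand and rearrange: s^2 - 8s - 9 = 0.
Solving gives s = 9 or s = -1.
Check each candidate in the original equation:
  s = 9: sqrt(36) = 6, while s - 3 = 6 — valid.
  s = -1: sqrt(16) = 4, while s - 3 = -4 — extraneous.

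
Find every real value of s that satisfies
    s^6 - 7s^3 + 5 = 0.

Let u = s^3. The equation becomes u^2 - 7u + 5 = 0.
By the quadratic formula, u = sqrt(29)/2 + 7/2 or u = 7/2 - sqrt(29)/2.
s^3 = sqrt(29)/2 + 7/2 gives s = (sqrt(29)/2 + 7/2)^(1/3) ~= 1.8364.
s^3 = 7/2 - sqrt(29)/2 gives s = (7/2 - sqrt(29)/2)^(1/3) ~= 0.9312.

s = 0.9312 or s = 1.8364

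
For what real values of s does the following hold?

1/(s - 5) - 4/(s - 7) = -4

s = 4.8288 or s = 7.9212

Multiply both sides by (s - 5)(s - 7):
(s - 7) - 4(s - 5) = -4(s - 5)(s - 7).
Expand and collect terms: -4s^2 + 51s - 153 = 0.
By the quadratic formula, s = (-51 +/- sqrt(153)) / -8, so s ~= 4.8288 or s ~= 7.9212.
Neither value makes a denominator zero (s != 5, s != 7), so both are valid.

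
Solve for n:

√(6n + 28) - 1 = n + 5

n = -4 or n = -2

Isolate the radical: √(6n + 28) = n + 6.
Square both sides: 6n + 28 = (n + 6)².
Expand and rearrange: n² + 6n + 8 = 0.
Solving gives n = -2 or n = -4.
Check each candidate in the original equation:
  n = -2: √(16) = 4, while n + 6 = 4 — valid.
  n = -4: √(4) = 2, while n + 6 = 2 — valid.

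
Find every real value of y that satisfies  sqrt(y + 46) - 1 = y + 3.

y = 3

Isolate the radical: sqrt(y + 46) = y + 4.
Square both sides: y + 46 = (y + 4)^2.
Expand and rearrange: y^2 + 7y - 30 = 0.
Solving gives y = 3 or y = -10.
Check each candidate in the original equation:
  y = 3: sqrt(49) = 7, while y + 4 = 7 — valid.
  y = -10: sqrt(36) = 6, while y + 4 = -6 — extraneous.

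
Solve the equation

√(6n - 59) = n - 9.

Square both sides: 6n - 59 = (n - 9)².
Expand and rearrange: n² - 24n + 140 = 0.
Solving gives n = 14 or n = 10.
Check each candidate in the original equation:
  n = 14: √(25) = 5, while n - 9 = 5 — valid.
  n = 10: √(1) = 1, while n - 9 = 1 — valid.

n = 10 or n = 14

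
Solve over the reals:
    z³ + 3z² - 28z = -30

Rearrange: z³ + 3z² - 28z + 30 = 0.
Possible rational roots are divisors of 30. Testing z = 3 gives 0, so (z - 3) is a factor.
Divide: z³ + 3z² - 28z + 30 = (z - 3)(z² + 6z - 10).
Apply the quadratic formula to z² + 6z - 10 = 0: z = (-6 ± √76)/2, i.e. z ≈ 1.3589 or z ≈ -7.3589.

z = -7.3589 or z = 1.3589 or z = 3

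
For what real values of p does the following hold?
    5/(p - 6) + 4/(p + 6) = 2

Multiply both sides by (p - 6)(p + 6):
5(p + 6) + 4(p - 6) = 2(p - 6)(p + 6).
Expand and collect terms: 2p^2 - 9p - 78 = 0.
By the quadratic formula, p = (9 +/- sqrt(705)) / 4, so p ~= 8.888 or p ~= -4.388.
Neither value makes a denominator zero (p != 6, p != -6), so both are valid.

p = -4.388 or p = 8.888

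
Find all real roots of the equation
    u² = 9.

Bring every term to one side: u² - 9 = 0.
Factor: (u + 3)(u - 3) = 0.
So u = -3 or u = 3.

u = -3 or u = 3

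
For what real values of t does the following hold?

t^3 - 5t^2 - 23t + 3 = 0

t = -3 or t = 0.127 or t = 7.873

Possible rational roots are divisors of 3. Testing t = -3 gives 0, so (t + 3) is a factor.
Divide: t^3 - 5t^2 - 23t + 3 = (t + 3)(t^2 - 8t + 1).
Apply the quadratic formula to t^2 - 8t + 1 = 0: t = (8 +/- sqrt(60))/2, i.e. t ~= 7.873 or t ~= 0.127.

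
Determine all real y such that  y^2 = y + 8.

Rearrange to standard form: y^2 - y - 8 = 0.
Discriminant: (-1)^2 - 4*1*(-8) = 33.
Quadratic formula: y = (1 +/- sqrt(33)) / 2.
So y = 1/2 + sqrt(33)/2 ~= 3.3723 or y = 1/2 - sqrt(33)/2 ~= -2.3723.

y = -2.3723 or y = 3.3723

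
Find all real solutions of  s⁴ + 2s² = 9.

s = -1.4705 or s = 1.4705

Let u = s². The equation becomes u² + 2u - 9 = 0.
By the quadratic formula, u = -1 + √(10) or u = -√(10) - 1.
s² = -1 + √(10) gives s = ±√(-1 + √(10)) ≈ ±1.4705.
s² = -√(10) - 1 < 0 has no real solution.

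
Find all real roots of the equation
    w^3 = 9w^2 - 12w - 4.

w = -0.2749 or w = 2 or w = 7.2749

Rearrange: w^3 - 9w^2 + 12w + 4 = 0.
Possible rational roots are divisors of 4. Testing w = 2 gives 0, so (w - 2) is a factor.
Divide: w^3 - 9w^2 + 12w + 4 = (w - 2)(w^2 - 7w - 2).
Apply the quadratic formula to w^2 - 7w - 2 = 0: w = (7 +/- sqrt(57))/2, i.e. w ~= 7.2749 or w ~= -0.2749.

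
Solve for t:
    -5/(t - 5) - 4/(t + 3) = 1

Multiply both sides by (t - 5)(t + 3):
-5(t + 3) - 4(t - 5) = (t - 5)(t + 3).
Expand and collect terms: t^2 + 7t - 20 = 0.
By the quadratic formula, t = (-7 +/- sqrt(129)) / 2, so t ~= 2.1789 or t ~= -9.1789.
Neither value makes a denominator zero (t != 5, t != -3), so both are valid.

t = -9.1789 or t = 2.1789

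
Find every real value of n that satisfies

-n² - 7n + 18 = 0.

Factor: -1(n + 9)(n - 2) = 0.
So n = -9 or n = 2.

n = -9 or n = 2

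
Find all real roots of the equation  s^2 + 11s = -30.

Bring every term to one side: s^2 + 11s + 30 = 0.
Factor: (s + 6)(s + 5) = 0.
So s = -6 or s = -5.

s = -6 or s = -5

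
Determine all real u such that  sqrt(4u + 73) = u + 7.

u = 2

Square both sides: 4u + 73 = (u + 7)^2.
Expand and rearrange: u^2 + 10u - 24 = 0.
Solving gives u = 2 or u = -12.
Check each candidate in the original equation:
  u = 2: sqrt(81) = 9, while u + 7 = 9 — valid.
  u = -12: sqrt(25) = 5, while u + 7 = -5 — extraneous.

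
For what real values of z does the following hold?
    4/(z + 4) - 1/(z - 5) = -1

Multiply both sides by (z + 4)(z - 5):
4(z - 5) - (z + 4) = -(z + 4)(z - 5).
Expand and collect terms: -z^2 - 2z + 44 = 0.
By the quadratic formula, z = (2 +/- sqrt(180)) / -2, so z ~= -7.7082 or z ~= 5.7082.
Neither value makes a denominator zero (z != -4, z != 5), so both are valid.

z = -7.7082 or z = 5.7082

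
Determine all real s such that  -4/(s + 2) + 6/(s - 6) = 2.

s = -3.5208 or s = 8.5208

Multiply both sides by (s + 2)(s - 6):
-4(s - 6) + 6(s + 2) = 2(s + 2)(s - 6).
Expand and collect terms: 2s^2 - 10s - 60 = 0.
By the quadratic formula, s = (10 +/- sqrt(580)) / 4, so s ~= 8.5208 or s ~= -3.5208.
Neither value makes a denominator zero (s != -2, s != 6), so both are valid.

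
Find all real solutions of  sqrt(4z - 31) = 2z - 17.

Square both sides: 4z - 31 = (2z - 17)^2.
Expand and rearrange: 4z^2 - 72z + 320 = 0.
Solving gives z = 10 or z = 8.
Check each candidate in the original equation:
  z = 10: sqrt(9) = 3, while 2z - 17 = 3 — valid.
  z = 8: sqrt(1) = 1, while 2z - 17 = -1 — extraneous.

z = 10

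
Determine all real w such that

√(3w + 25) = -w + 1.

Square both sides: 3w + 25 = (-w + 1)².
Expand and rearrange: w² - 5w - 24 = 0.
Solving gives w = 8 or w = -3.
Check each candidate in the original equation:
  w = 8: √(49) = 7, while -w + 1 = -7 — extraneous.
  w = -3: √(16) = 4, while -w + 1 = 4 — valid.

w = -3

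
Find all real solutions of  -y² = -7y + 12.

Bring every term to one side: -y² + 7y - 12 = 0.
Factor: -1(y - 3)(y - 4) = 0.
So y = 3 or y = 4.

y = 3 or y = 4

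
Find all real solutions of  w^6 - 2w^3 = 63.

w = -1.9129 or w = 2.0801

Let u = w^3. The equation becomes u^2 - 2u - 63 = 0.
Factor: (u - 9)(u + 7) = 0, so u = 9 or u = -7.
w^3 = 9 gives w = (9)^(1/3) ~= 2.0801.
w^3 = -7 gives w = -(7)^(1/3) ~= -1.9129.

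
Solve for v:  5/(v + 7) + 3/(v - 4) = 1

v = -3.4372 or v = 8.4372

Multiply both sides by (v + 7)(v - 4):
5(v - 4) + 3(v + 7) = (v + 7)(v - 4).
Expand and collect terms: v^2 - 5v - 29 = 0.
By the quadratic formula, v = (5 +/- sqrt(141)) / 2, so v ~= 8.4372 or v ~= -3.4372.
Neither value makes a denominator zero (v != -7, v != 4), so both are valid.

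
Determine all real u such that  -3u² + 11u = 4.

u = 0.4093 or u = 3.2573

Rearrange to standard form: -3u² + 11u - 4 = 0.
Discriminant: (11)² − 4·(-3)·(-4) = 73.
Quadratic formula: u = (-11 ± √73) / (-6).
So u = 11/6 - √(73)/6 ≈ 0.4093 or u = √(73)/6 + 11/6 ≈ 3.2573.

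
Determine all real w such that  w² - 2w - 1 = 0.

w = -0.4142 or w = 2.4142

Discriminant: (-2)² − 4·1·(-1) = 8.
Quadratic formula: w = (2 ± √8) / 2.
So w = 1 + √(2) ≈ 2.4142 or w = 1 - √(2) ≈ -0.4142.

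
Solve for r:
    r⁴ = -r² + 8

r = -1.5402 or r = 1.5402

Let u = r². The equation becomes u² + u - 8 = 0.
By the quadratic formula, u = -1/2 + √(33)/2 or u = -√(33)/2 - 1/2.
r² = -1/2 + √(33)/2 gives r = ±√(-1/2 + √(33)/2) ≈ ±1.5402.
r² = -√(33)/2 - 1/2 < 0 has no real solution.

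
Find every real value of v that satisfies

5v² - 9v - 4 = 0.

v = -0.3689 or v = 2.1689

Discriminant: (-9)² − 4·5·(-4) = 161.
Quadratic formula: v = (9 ± √161) / 10.
So v = 9/10 + √(161)/10 ≈ 2.1689 or v = 9/10 - √(161)/10 ≈ -0.3689.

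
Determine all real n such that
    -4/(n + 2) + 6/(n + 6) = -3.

Multiply both sides by (n + 2)(n + 6):
-4(n + 6) + 6(n + 2) = -3(n + 2)(n + 6).
Expand and collect terms: -3n^2 - 26n - 24 = 0.
By the quadratic formula, n = (26 +/- sqrt(388)) / -6, so n ~= -7.6163 or n ~= -1.0504.
Neither value makes a denominator zero (n != -2, n != -6), so both are valid.

n = -7.6163 or n = -1.0504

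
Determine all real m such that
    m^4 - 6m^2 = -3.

Let u = m^2. The equation becomes u^2 - 6u + 3 = 0.
By the quadratic formula, u = sqrt(6) + 3 or u = 3 - sqrt(6).
m^2 = sqrt(6) + 3 gives m = +/-sqrt(sqrt(6) + 3) ~= +/-2.3344.
m^2 = 3 - sqrt(6) gives m = +/-sqrt(3 - sqrt(6)) ~= +/-0.742.

m = -2.3344 or m = -0.742 or m = 0.742 or m = 2.3344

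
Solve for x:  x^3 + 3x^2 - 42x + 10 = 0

Possible rational roots are divisors of 10. Testing x = 5 gives 0, so (x - 5) is a factor.
Divide: x^3 + 3x^2 - 42x + 10 = (x - 5)(x^2 + 8x - 2).
Apply the quadratic formula to x^2 + 8x - 2 = 0: x = (-8 +/- sqrt(72))/2, i.e. x ~= 0.2426 or x ~= -8.2426.

x = -8.2426 or x = 0.2426 or x = 5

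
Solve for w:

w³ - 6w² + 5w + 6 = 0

w = -0.6458 or w = 2 or w = 4.6458

Possible rational roots are divisors of 6. Testing w = 2 gives 0, so (w - 2) is a factor.
Divide: w³ - 6w² + 5w + 6 = (w - 2)(w² - 4w - 3).
Apply the quadratic formula to w² - 4w - 3 = 0: w = (4 ± √28)/2, i.e. w ≈ 4.6458 or w ≈ -0.6458.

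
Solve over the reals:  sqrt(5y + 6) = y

y = 6

Square both sides: 5y + 6 = (y)^2.
Expand and rearrange: y^2 - 5y - 6 = 0.
Solving gives y = 6 or y = -1.
Check each candidate in the original equation:
  y = 6: sqrt(36) = 6, while y = 6 — valid.
  y = -1: sqrt(1) = 1, while y = -1 — extraneous.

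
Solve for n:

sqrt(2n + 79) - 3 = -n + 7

n = 1

Isolate the radical: sqrt(2n + 79) = -n + 10.
Square both sides: 2n + 79 = (-n + 10)^2.
Expand and rearrange: n^2 - 22n + 21 = 0.
Solving gives n = 21 or n = 1.
Check each candidate in the original equation:
  n = 21: sqrt(121) = 11, while -n + 10 = -11 — extraneous.
  n = 1: sqrt(81) = 9, while -n + 10 = 9 — valid.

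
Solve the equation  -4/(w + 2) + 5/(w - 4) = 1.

Multiply both sides by (w + 2)(w - 4):
-4(w - 4) + 5(w + 2) = (w + 2)(w - 4).
Expand and collect terms: w^2 - 3w - 34 = 0.
By the quadratic formula, w = (3 +/- sqrt(145)) / 2, so w ~= 7.5208 or w ~= -4.5208.
Neither value makes a denominator zero (w != -2, w != 4), so both are valid.

w = -4.5208 or w = 7.5208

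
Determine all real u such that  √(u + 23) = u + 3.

Square both sides: u + 23 = (u + 3)².
Expand and rearrange: u² + 5u - 14 = 0.
Solving gives u = 2 or u = -7.
Check each candidate in the original equation:
  u = 2: √(25) = 5, while u + 3 = 5 — valid.
  u = -7: √(16) = 4, while u + 3 = -4 — extraneous.

u = 2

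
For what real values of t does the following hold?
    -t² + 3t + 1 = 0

Discriminant: (3)² − 4·(-1)·1 = 13.
Quadratic formula: t = (-3 ± √13) / (-2).
So t = 3/2 - √(13)/2 ≈ -0.3028 or t = 3/2 + √(13)/2 ≈ 3.3028.

t = -0.3028 or t = 3.3028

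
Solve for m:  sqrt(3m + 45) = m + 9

Square both sides: 3m + 45 = (m + 9)^2.
Expand and rearrange: m^2 + 15m + 36 = 0.
Solving gives m = -3 or m = -12.
Check each candidate in the original equation:
  m = -3: sqrt(36) = 6, while m + 9 = 6 — valid.
  m = -12: sqrt(9) = 3, while m + 9 = -3 — extraneous.

m = -3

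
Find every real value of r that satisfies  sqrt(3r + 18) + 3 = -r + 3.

Isolate the radical: sqrt(3r + 18) = -r.
Square both sides: 3r + 18 = (-r)^2.
Expand and rearrange: r^2 - 3r - 18 = 0.
Solving gives r = 6 or r = -3.
Check each candidate in the original equation:
  r = 6: sqrt(36) = 6, while -r = -6 — extraneous.
  r = -3: sqrt(9) = 3, while -r = 3 — valid.

r = -3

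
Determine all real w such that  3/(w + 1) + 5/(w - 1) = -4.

Multiply both sides by (w + 1)(w - 1):
3(w - 1) + 5(w + 1) = -4(w + 1)(w - 1).
Expand and collect terms: -4w² - 8w + 2 = 0.
By the quadratic formula, w = (8 ± √96) / -8, so w ≈ -2.2247 or w ≈ 0.2247.
Neither value makes a denominator zero (w ≠ -1, w ≠ 1), so both are valid.

w = -2.2247 or w = 0.2247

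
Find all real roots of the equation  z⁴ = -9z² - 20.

No real solutions.

Let u = z². The equation becomes u² + 9u + 20 = 0.
Factor: (u + 5)(u + 4) = 0, so u = -5 or u = -4.
z² = -5 < 0 has no real solution.
z² = -4 < 0 has no real solution.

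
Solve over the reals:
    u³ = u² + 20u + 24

Rearrange: u³ - u² - 20u - 24 = 0.
Possible rational roots are divisors of -24. Testing u = -3 gives 0, so (u + 3) is a factor.
Divide: u³ - u² - 20u - 24 = (u + 3)(u² - 4u - 8).
Apply the quadratic formula to u² - 4u - 8 = 0: u = (4 ± √48)/2, i.e. u ≈ 5.4641 or u ≈ -1.4641.

u = -3 or u = -1.4641 or u = 5.4641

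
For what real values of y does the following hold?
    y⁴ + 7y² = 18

Let u = y². The equation becomes u² + 7u - 18 = 0.
Factor: (u - 2)(u + 9) = 0, so u = 2 or u = -9.
y² = 2 gives y = ±√(2) ≈ ±1.4142.
y² = -9 < 0 has no real solution.

y = -1.4142 or y = 1.4142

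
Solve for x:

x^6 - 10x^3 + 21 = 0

x = 1.4422 or x = 1.9129

Let u = x^3. The equation becomes u^2 - 10u + 21 = 0.
Factor: (u - 3)(u - 7) = 0, so u = 3 or u = 7.
x^3 = 3 gives x = (3)^(1/3) ~= 1.4422.
x^3 = 7 gives x = (7)^(1/3) ~= 1.9129.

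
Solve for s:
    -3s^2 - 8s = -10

s = -3.5941 or s = 0.9274

Rearrange to standard form: -3s^2 - 8s + 10 = 0.
Discriminant: (-8)^2 - 4*(-3)*10 = 184.
Quadratic formula: s = (8 +/- sqrt(184)) / (-6).
So s = -sqrt(46)/3 - 4/3 ~= -3.5941 or s = -4/3 + sqrt(46)/3 ~= 0.9274.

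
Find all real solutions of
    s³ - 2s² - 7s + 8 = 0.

s = -2.3723 or s = 1 or s = 3.3723

Possible rational roots are divisors of 8. Testing s = 1 gives 0, so (s - 1) is a factor.
Divide: s³ - 2s² - 7s + 8 = (s - 1)(s² - s - 8).
Apply the quadratic formula to s² - s - 8 = 0: s = (1 ± √33)/2, i.e. s ≈ 3.3723 or s ≈ -2.3723.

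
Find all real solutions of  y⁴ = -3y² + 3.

Let u = y². The equation becomes u² + 3u - 3 = 0.
By the quadratic formula, u = -3/2 + √(21)/2 or u = -√(21)/2 - 3/2.
y² = -3/2 + √(21)/2 gives y = ±√(-3/2 + √(21)/2) ≈ ±0.8895.
y² = -√(21)/2 - 3/2 < 0 has no real solution.

y = -0.8895 or y = 0.8895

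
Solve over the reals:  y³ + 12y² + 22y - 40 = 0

Possible rational roots are divisors of -40. Testing y = -4 gives 0, so (y + 4) is a factor.
Divide: y³ + 12y² + 22y - 40 = (y + 4)(y² + 8y - 10).
Apply the quadratic formula to y² + 8y - 10 = 0: y = (-8 ± √104)/2, i.e. y ≈ 1.099 or y ≈ -9.099.

y = -9.099 or y = -4 or y = 1.099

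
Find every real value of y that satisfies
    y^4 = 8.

Let u = y^2. The equation becomes u^2 - 8 = 0.
By the quadratic formula, u = 2*sqrt(2) or u = -2*sqrt(2).
y^2 = 2*sqrt(2) gives y = +/-2**(3/4) ~= +/-1.6818.
y^2 = -2*sqrt(2) < 0 has no real solution.

y = -1.6818 or y = 1.6818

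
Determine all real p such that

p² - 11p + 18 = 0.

Factor: (p - 2)(p - 9) = 0.
So p = 2 or p = 9.

p = 2 or p = 9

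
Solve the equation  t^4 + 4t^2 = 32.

Let u = t^2. The equation becomes u^2 + 4u - 32 = 0.
Factor: (u - 4)(u + 8) = 0, so u = 4 or u = -8.
t^2 = 4 gives t = +/-2.
t^2 = -8 < 0 has no real solution.

t = -2 or t = 2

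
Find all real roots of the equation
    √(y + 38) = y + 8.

y = -2

Square both sides: y + 38 = (y + 8)².
Expand and rearrange: y² + 15y + 26 = 0.
Solving gives y = -2 or y = -13.
Check each candidate in the original equation:
  y = -2: √(36) = 6, while y + 8 = 6 — valid.
  y = -13: √(25) = 5, while y + 8 = -5 — extraneous.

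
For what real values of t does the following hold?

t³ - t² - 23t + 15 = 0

t = -4.6458 or t = 0.6458 or t = 5

Possible rational roots are divisors of 15. Testing t = 5 gives 0, so (t - 5) is a factor.
Divide: t³ - t² - 23t + 15 = (t - 5)(t² + 4t - 3).
Apply the quadratic formula to t² + 4t - 3 = 0: t = (-4 ± √28)/2, i.e. t ≈ 0.6458 or t ≈ -4.6458.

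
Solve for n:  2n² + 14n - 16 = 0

Factor: 2(n - 1)(n + 8) = 0.
So n = 1 or n = -8.

n = -8 or n = 1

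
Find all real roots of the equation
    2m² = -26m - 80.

m = -8 or m = -5

Bring every term to one side: 2m² + 26m + 80 = 0.
Factor: 2(m + 5)(m + 8) = 0.
So m = -5 or m = -8.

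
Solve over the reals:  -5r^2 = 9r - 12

Rearrange to standard form: -5r^2 - 9r + 12 = 0.
Discriminant: (-9)^2 - 4*(-5)*12 = 321.
Quadratic formula: r = (9 +/- sqrt(321)) / (-10).
So r = -sqrt(321)/10 - 9/10 ~= -2.6916 or r = -9/10 + sqrt(321)/10 ~= 0.8916.

r = -2.6916 or r = 0.8916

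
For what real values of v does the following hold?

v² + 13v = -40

v = -8 or v = -5

Bring every term to one side: v² + 13v + 40 = 0.
Factor: (v + 8)(v + 5) = 0.
So v = -8 or v = -5.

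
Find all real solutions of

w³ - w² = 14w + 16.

Rearrange: w³ - w² - 14w - 16 = 0.
Possible rational roots are divisors of -16. Testing w = -2 gives 0, so (w + 2) is a factor.
Divide: w³ - w² - 14w - 16 = (w + 2)(w² - 3w - 8).
Apply the quadratic formula to w² - 3w - 8 = 0: w = (3 ± √41)/2, i.e. w ≈ 4.7016 or w ≈ -1.7016.

w = -2 or w = -1.7016 or w = 4.7016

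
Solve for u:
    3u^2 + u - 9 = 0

Discriminant: (1)^2 - 4*3*(-9) = 109.
Quadratic formula: u = (-1 +/- sqrt(109)) / 6.
So u = -1/6 + sqrt(109)/6 ~= 1.5734 or u = -sqrt(109)/6 - 1/6 ~= -1.9067.

u = -1.9067 or u = 1.5734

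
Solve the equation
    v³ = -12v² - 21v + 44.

Rearrange: v³ + 12v² + 21v - 44 = 0.
Possible rational roots are divisors of -44. Testing v = -4 gives 0, so (v + 4) is a factor.
Divide: v³ + 12v² + 21v - 44 = (v + 4)(v² + 8v - 11).
Apply the quadratic formula to v² + 8v - 11 = 0: v = (-8 ± √108)/2, i.e. v ≈ 1.1962 or v ≈ -9.1962.

v = -9.1962 or v = -4 or v = 1.1962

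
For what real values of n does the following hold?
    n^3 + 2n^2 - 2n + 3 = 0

Possible rational roots are divisors of 3. Testing n = -3 gives 0, so (n + 3) is a factor.
Divide: n^3 + 2n^2 - 2n + 3 = (n + 3)(n^2 - n + 1).
The quadratic n^2 - n + 1 has discriminant -3 < 0, so no further real roots.

n = -3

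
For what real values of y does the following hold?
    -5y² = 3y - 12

Rearrange to standard form: -5y² - 3y + 12 = 0.
Discriminant: (-3)² − 4·(-5)·12 = 249.
Quadratic formula: y = (3 ± √249) / (-10).
So y = -√(249)/10 - 3/10 ≈ -1.878 or y = -3/10 + √(249)/10 ≈ 1.278.

y = -1.878 or y = 1.278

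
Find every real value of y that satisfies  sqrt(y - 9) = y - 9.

y = 9 or y = 10

Square both sides: y - 9 = (y - 9)^2.
Expand and rearrange: y^2 - 19y + 90 = 0.
Solving gives y = 10 or y = 9.
Check each candidate in the original equation:
  y = 10: sqrt(1) = 1, while y - 9 = 1 — valid.
  y = 9: sqrt(0) = 0, while y - 9 = 0 — valid.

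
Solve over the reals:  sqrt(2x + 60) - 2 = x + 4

x = 2

Isolate the radical: sqrt(2x + 60) = x + 6.
Square both sides: 2x + 60 = (x + 6)^2.
Expand and rearrange: x^2 + 10x - 24 = 0.
Solving gives x = 2 or x = -12.
Check each candidate in the original equation:
  x = 2: sqrt(64) = 8, while x + 6 = 8 — valid.
  x = -12: sqrt(36) = 6, while x + 6 = -6 — extraneous.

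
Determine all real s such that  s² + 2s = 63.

Bring every term to one side: s² + 2s - 63 = 0.
Factor: (s + 9)(s - 7) = 0.
So s = -9 or s = 7.

s = -9 or s = 7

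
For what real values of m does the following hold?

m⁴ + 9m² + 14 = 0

No real solutions.

Let u = m². The equation becomes u² + 9u + 14 = 0.
Factor: (u + 2)(u + 7) = 0, so u = -2 or u = -7.
m² = -2 < 0 has no real solution.
m² = -7 < 0 has no real solution.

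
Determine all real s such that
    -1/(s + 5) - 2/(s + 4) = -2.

s = -4.7808 or s = -2.7192

Multiply both sides by (s + 5)(s + 4):
-(s + 4) - 2(s + 5) = -2(s + 5)(s + 4).
Expand and collect terms: -2s² - 15s - 26 = 0.
By the quadratic formula, s = (15 ± √17) / -4, so s ≈ -4.7808 or s ≈ -2.7192.
Neither value makes a denominator zero (s ≠ -5, s ≠ -4), so both are valid.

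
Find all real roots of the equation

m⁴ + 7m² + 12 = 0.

Let u = m². The equation becomes u² + 7u + 12 = 0.
Factor: (u + 4)(u + 3) = 0, so u = -4 or u = -3.
m² = -4 < 0 has no real solution.
m² = -3 < 0 has no real solution.

No real solutions.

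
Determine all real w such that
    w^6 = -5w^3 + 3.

w = -1.7696 or w = 0.815

Let u = w^3. The equation becomes u^2 + 5u - 3 = 0.
By the quadratic formula, u = -5/2 + sqrt(37)/2 or u = -sqrt(37)/2 - 5/2.
w^3 = -5/2 + sqrt(37)/2 gives w = (-5/2 + sqrt(37)/2)^(1/3) ~= 0.815.
w^3 = -sqrt(37)/2 - 5/2 gives w = -(5/2 + sqrt(37)/2)^(1/3) ~= -1.7696.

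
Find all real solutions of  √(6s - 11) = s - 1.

Square both sides: 6s - 11 = (s - 1)².
Expand and rearrange: s² - 8s + 12 = 0.
Solving gives s = 6 or s = 2.
Check each candidate in the original equation:
  s = 6: √(25) = 5, while s - 1 = 5 — valid.
  s = 2: √(1) = 1, while s - 1 = 1 — valid.

s = 2 or s = 6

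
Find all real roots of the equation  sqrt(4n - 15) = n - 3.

Square both sides: 4n - 15 = (n - 3)^2.
Expand and rearrange: n^2 - 10n + 24 = 0.
Solving gives n = 6 or n = 4.
Check each candidate in the original equation:
  n = 6: sqrt(9) = 3, while n - 3 = 3 — valid.
  n = 4: sqrt(1) = 1, while n - 3 = 1 — valid.

n = 4 or n = 6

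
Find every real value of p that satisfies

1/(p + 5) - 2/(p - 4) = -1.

p = -5.831 or p = 5.831

Multiply both sides by (p + 5)(p - 4):
(p - 4) - 2(p + 5) = -(p + 5)(p - 4).
Expand and collect terms: -p^2 + 34 = 0.
By the quadratic formula, p = (0 +/- sqrt(136)) / -2, so p ~= -5.831 or p ~= 5.831.
Neither value makes a denominator zero (p != -5, p != 4), so both are valid.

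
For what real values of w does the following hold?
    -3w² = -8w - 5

w = -0.5226 or w = 3.1893

Rearrange to standard form: -3w² + 8w + 5 = 0.
Discriminant: (8)² − 4·(-3)·5 = 124.
Quadratic formula: w = (-8 ± √124) / (-6).
So w = 4/3 - √(31)/3 ≈ -0.5226 or w = 4/3 + √(31)/3 ≈ 3.1893.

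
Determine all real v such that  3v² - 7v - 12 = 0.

Discriminant: (-7)² − 4·3·(-12) = 193.
Quadratic formula: v = (7 ± √193) / 6.
So v = 7/6 + √(193)/6 ≈ 3.4821 or v = 7/6 - √(193)/6 ≈ -1.1487.

v = -1.1487 or v = 3.4821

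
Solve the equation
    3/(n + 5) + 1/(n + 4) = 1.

n = -4.3028 or n = -0.6972

Multiply both sides by (n + 5)(n + 4):
3(n + 4) + (n + 5) = (n + 5)(n + 4).
Expand and collect terms: n² + 5n + 3 = 0.
By the quadratic formula, n = (-5 ± √13) / 2, so n ≈ -0.6972 or n ≈ -4.3028.
Neither value makes a denominator zero (n ≠ -5, n ≠ -4), so both are valid.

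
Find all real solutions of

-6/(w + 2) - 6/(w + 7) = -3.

w = -5.7016 or w = 0.7016

Multiply both sides by (w + 2)(w + 7):
-6(w + 7) - 6(w + 2) = -3(w + 2)(w + 7).
Expand and collect terms: -3w² - 15w + 12 = 0.
By the quadratic formula, w = (15 ± √369) / -6, so w ≈ -5.7016 or w ≈ 0.7016.
Neither value makes a denominator zero (w ≠ -2, w ≠ -7), so both are valid.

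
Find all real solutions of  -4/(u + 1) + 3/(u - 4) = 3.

u = -2.1468 or u = 4.8134

Multiply both sides by (u + 1)(u - 4):
-4(u - 4) + 3(u + 1) = 3(u + 1)(u - 4).
Expand and collect terms: 3u^2 - 8u - 31 = 0.
By the quadratic formula, u = (8 +/- sqrt(436)) / 6, so u ~= 4.8134 or u ~= -2.1468.
Neither value makes a denominator zero (u != -1, u != 4), so both are valid.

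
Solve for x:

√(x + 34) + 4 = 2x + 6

x = 2

Isolate the radical: √(x + 34) = 2x + 2.
Square both sides: x + 34 = (2x + 2)².
Expand and rearrange: 4x² + 7x - 30 = 0.
Solving gives x = 2 or x = -3.75.
Check each candidate in the original equation:
  x = 2: √(36) = 6, while 2x + 2 = 6 — valid.
  x = -3.75: √(30.25) = 5.5, while 2x + 2 = -5.5 — extraneous.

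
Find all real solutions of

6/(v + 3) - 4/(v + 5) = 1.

Multiply both sides by (v + 3)(v + 5):
6(v + 5) - 4(v + 3) = (v + 3)(v + 5).
Expand and collect terms: v^2 + 6v - 3 = 0.
By the quadratic formula, v = (-6 +/- sqrt(48)) / 2, so v ~= 0.4641 or v ~= -6.4641.
Neither value makes a denominator zero (v != -3, v != -5), so both are valid.

v = -6.4641 or v = 0.4641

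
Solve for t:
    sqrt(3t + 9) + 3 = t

t = 9

Isolate the radical: sqrt(3t + 9) = t - 3.
Square both sides: 3t + 9 = (t - 3)^2.
Expand and rearrange: t^2 - 9t = 0.
Solving gives t = 9 or t = 0.
Check each candidate in the original equation:
  t = 9: sqrt(36) = 6, while t - 3 = 6 — valid.
  t = 0: sqrt(9) = 3, while t - 3 = -3 — extraneous.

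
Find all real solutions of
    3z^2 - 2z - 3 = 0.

z = -0.7208 or z = 1.3874

Discriminant: (-2)^2 - 4*3*(-3) = 40.
Quadratic formula: z = (2 +/- sqrt(40)) / 6.
So z = 1/3 + sqrt(10)/3 ~= 1.3874 or z = 1/3 - sqrt(10)/3 ~= -0.7208.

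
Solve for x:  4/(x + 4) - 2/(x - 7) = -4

x = -4.9599 or x = 7.4599

Multiply both sides by (x + 4)(x - 7):
4(x - 7) - 2(x + 4) = -4(x + 4)(x - 7).
Expand and collect terms: -4x² + 10x + 148 = 0.
By the quadratic formula, x = (-10 ± √2468) / -8, so x ≈ -4.9599 or x ≈ 7.4599.
Neither value makes a denominator zero (x ≠ -4, x ≠ 7), so both are valid.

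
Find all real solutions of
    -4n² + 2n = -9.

Rearrange to standard form: -4n² + 2n + 9 = 0.
Discriminant: (2)² − 4·(-4)·9 = 148.
Quadratic formula: n = (-2 ± √148) / (-8).
So n = 1/4 - √(37)/4 ≈ -1.2707 or n = 1/4 + √(37)/4 ≈ 1.7707.

n = -1.2707 or n = 1.7707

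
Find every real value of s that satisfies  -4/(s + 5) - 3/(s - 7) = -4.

Multiply both sides by (s + 5)(s - 7):
-4(s - 7) - 3(s + 5) = -4(s + 5)(s - 7).
Expand and collect terms: -4s^2 + 15s + 127 = 0.
By the quadratic formula, s = (-15 +/- sqrt(2257)) / -8, so s ~= -4.0635 or s ~= 7.8135.
Neither value makes a denominator zero (s != -5, s != 7), so both are valid.

s = -4.0635 or s = 7.8135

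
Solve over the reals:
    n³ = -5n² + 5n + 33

Rearrange: n³ + 5n² - 5n - 33 = 0.
Possible rational roots are divisors of -33. Testing n = -3 gives 0, so (n + 3) is a factor.
Divide: n³ + 5n² - 5n - 33 = (n + 3)(n² + 2n - 11).
Apply the quadratic formula to n² + 2n - 11 = 0: n = (-2 ± √48)/2, i.e. n ≈ 2.4641 or n ≈ -4.4641.

n = -4.4641 or n = -3 or n = 2.4641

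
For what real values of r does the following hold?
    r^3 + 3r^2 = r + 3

r = -3 or r = -1 or r = 1

Rearrange: r^3 + 3r^2 - r - 3 = 0.
Possible rational roots are divisors of -3. Testing r = -3 gives 0, so (r + 3) is a factor.
Divide: r^3 + 3r^2 - r - 3 = (r + 3)(r^2 - 1).
Factor the quadratic: r = 1 or r = -1.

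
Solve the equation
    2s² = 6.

Rearrange to standard form: 2s² - 6 = 0.
Discriminant: (0)² − 4·2·(-6) = 48.
Quadratic formula: s = (0 ± √48) / 4.
So s = √(3) ≈ 1.7321 or s = -√(3) ≈ -1.7321.

s = -1.7321 or s = 1.7321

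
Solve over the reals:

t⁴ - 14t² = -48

Let u = t². The equation becomes u² - 14u + 48 = 0.
Factor: (u - 8)(u - 6) = 0, so u = 8 or u = 6.
t² = 8 gives t = ±2·√(2) ≈ ±2.8284.
t² = 6 gives t = ±√(6) ≈ ±2.4495.

t = -2.8284 or t = -2.4495 or t = 2.4495 or t = 2.8284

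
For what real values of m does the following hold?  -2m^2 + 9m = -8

Rearrange to standard form: -2m^2 + 9m + 8 = 0.
Discriminant: (9)^2 - 4*(-2)*8 = 145.
Quadratic formula: m = (-9 +/- sqrt(145)) / (-4).
So m = 9/4 - sqrt(145)/4 ~= -0.7604 or m = 9/4 + sqrt(145)/4 ~= 5.2604.

m = -0.7604 or m = 5.2604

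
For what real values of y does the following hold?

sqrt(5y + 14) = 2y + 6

Square both sides: 5y + 14 = (2y + 6)^2.
Expand and rearrange: 4y^2 + 19y + 22 = 0.
Solving gives y = -2 or y = -2.75.
Check each candidate in the original equation:
  y = -2: sqrt(4) = 2, while 2y + 6 = 2 — valid.
  y = -2.75: sqrt(0.25) = 0.5, while 2y + 6 = 0.5 — valid.

y = -2.75 or y = -2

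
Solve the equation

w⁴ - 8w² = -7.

w = -2.6458 or w = -1 or w = 1 or w = 2.6458

Let u = w². The equation becomes u² - 8u + 7 = 0.
Factor: (u - 7)(u - 1) = 0, so u = 7 or u = 1.
w² = 7 gives w = ±√(7) ≈ ±2.6458.
w² = 1 gives w = ±1.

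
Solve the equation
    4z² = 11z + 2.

z = -0.1712 or z = 2.9212

Rearrange to standard form: 4z² - 11z - 2 = 0.
Discriminant: (-11)² − 4·4·(-2) = 153.
Quadratic formula: z = (11 ± √153) / 8.
So z = 11/8 + 3·√(17)/8 ≈ 2.9212 or z = 11/8 - 3·√(17)/8 ≈ -0.1712.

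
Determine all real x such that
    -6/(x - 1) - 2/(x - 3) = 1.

Multiply both sides by (x - 1)(x - 3):
-6(x - 3) - 2(x - 1) = (x - 1)(x - 3).
Expand and collect terms: x² + 4x - 17 = 0.
By the quadratic formula, x = (-4 ± √84) / 2, so x ≈ 2.5826 or x ≈ -6.5826.
Neither value makes a denominator zero (x ≠ 1, x ≠ 3), so both are valid.

x = -6.5826 or x = 2.5826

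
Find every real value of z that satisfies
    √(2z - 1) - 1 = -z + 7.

z = 5

Isolate the radical: √(2z - 1) = -z + 8.
Square both sides: 2z - 1 = (-z + 8)².
Expand and rearrange: z² - 18z + 65 = 0.
Solving gives z = 13 or z = 5.
Check each candidate in the original equation:
  z = 13: √(25) = 5, while -z + 8 = -5 — extraneous.
  z = 5: √(9) = 3, while -z + 8 = 3 — valid.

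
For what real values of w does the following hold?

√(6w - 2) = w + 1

Square both sides: 6w - 2 = (w + 1)².
Expand and rearrange: w² - 4w + 3 = 0.
Solving gives w = 3 or w = 1.
Check each candidate in the original equation:
  w = 3: √(16) = 4, while w + 1 = 4 — valid.
  w = 1: √(4) = 2, while w + 1 = 2 — valid.

w = 1 or w = 3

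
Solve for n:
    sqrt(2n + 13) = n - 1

Square both sides: 2n + 13 = (n - 1)^2.
Expand and rearrange: n^2 - 4n - 12 = 0.
Solving gives n = 6 or n = -2.
Check each candidate in the original equation:
  n = 6: sqrt(25) = 5, while n - 1 = 5 — valid.
  n = -2: sqrt(9) = 3, while n - 1 = -3 — extraneous.

n = 6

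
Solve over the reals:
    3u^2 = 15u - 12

Bring every term to one side: 3u^2 - 15u + 12 = 0.
Factor: 3(u - 1)(u - 4) = 0.
So u = 1 or u = 4.

u = 1 or u = 4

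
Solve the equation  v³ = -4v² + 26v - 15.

Rearrange: v³ + 4v² - 26v + 15 = 0.
Possible rational roots are divisors of 15. Testing v = 3 gives 0, so (v - 3) is a factor.
Divide: v³ + 4v² - 26v + 15 = (v - 3)(v² + 7v - 5).
Apply the quadratic formula to v² + 7v - 5 = 0: v = (-7 ± √69)/2, i.e. v ≈ 0.6533 or v ≈ -7.6533.

v = -7.6533 or v = 0.6533 or v = 3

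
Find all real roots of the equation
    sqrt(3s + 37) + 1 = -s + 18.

s = 9

Isolate the radical: sqrt(3s + 37) = -s + 17.
Square both sides: 3s + 37 = (-s + 17)^2.
Expand and rearrange: s^2 - 37s + 252 = 0.
Solving gives s = 28 or s = 9.
Check each candidate in the original equation:
  s = 28: sqrt(121) = 11, while -s + 17 = -11 — extraneous.
  s = 9: sqrt(64) = 8, while -s + 17 = 8 — valid.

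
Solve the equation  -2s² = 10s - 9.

Rearrange to standard form: -2s² - 10s + 9 = 0.
Discriminant: (-10)² − 4·(-2)·9 = 172.
Quadratic formula: s = (10 ± √172) / (-4).
So s = -√(43)/2 - 5/2 ≈ -5.7787 or s = -5/2 + √(43)/2 ≈ 0.7787.

s = -5.7787 or s = 0.7787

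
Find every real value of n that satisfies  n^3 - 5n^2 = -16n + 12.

Rearrange: n^3 - 5n^2 + 16n - 12 = 0.
Possible rational roots are divisors of -12. Testing n = 1 gives 0, so (n - 1) is a factor.
Divide: n^3 - 5n^2 + 16n - 12 = (n - 1)(n^2 - 4n + 12).
The quadratic n^2 - 4n + 12 has discriminant -32 < 0, so no further real roots.

n = 1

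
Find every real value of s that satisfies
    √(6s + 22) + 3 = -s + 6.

s = -1

Isolate the radical: √(6s + 22) = -s + 3.
Square both sides: 6s + 22 = (-s + 3)².
Expand and rearrange: s² - 12s - 13 = 0.
Solving gives s = 13 or s = -1.
Check each candidate in the original equation:
  s = 13: √(100) = 10, while -s + 3 = -10 — extraneous.
  s = -1: √(16) = 4, while -s + 3 = 4 — valid.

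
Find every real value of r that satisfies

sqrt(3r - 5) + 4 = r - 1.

Isolate the radical: sqrt(3r - 5) = r - 5.
Square both sides: 3r - 5 = (r - 5)^2.
Expand and rearrange: r^2 - 13r + 30 = 0.
Solving gives r = 10 or r = 3.
Check each candidate in the original equation:
  r = 10: sqrt(25) = 5, while r - 5 = 5 — valid.
  r = 3: sqrt(4) = 2, while r - 5 = -2 — extraneous.

r = 10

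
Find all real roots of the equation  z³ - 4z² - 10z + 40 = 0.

z = -3.1623 or z = 3.1623 or z = 4

Possible rational roots are divisors of 40. Testing z = 4 gives 0, so (z - 4) is a factor.
Divide: z³ - 4z² - 10z + 40 = (z - 4)(z² - 10).
Apply the quadratic formula to z² - 10 = 0: z = (0 ± √40)/2, i.e. z ≈ 3.1623 or z ≈ -3.1623.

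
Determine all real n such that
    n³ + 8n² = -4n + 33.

n = -6.6533 or n = -3 or n = 1.6533

Rearrange: n³ + 8n² + 4n - 33 = 0.
Possible rational roots are divisors of -33. Testing n = -3 gives 0, so (n + 3) is a factor.
Divide: n³ + 8n² + 4n - 33 = (n + 3)(n² + 5n - 11).
Apply the quadratic formula to n² + 5n - 11 = 0: n = (-5 ± √69)/2, i.e. n ≈ 1.6533 or n ≈ -6.6533.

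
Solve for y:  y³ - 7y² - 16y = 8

Rearrange: y³ - 7y² - 16y - 8 = 0.
Possible rational roots are divisors of -8. Testing y = -1 gives 0, so (y + 1) is a factor.
Divide: y³ - 7y² - 16y - 8 = (y + 1)(y² - 8y - 8).
Apply the quadratic formula to y² - 8y - 8 = 0: y = (8 ± √96)/2, i.e. y ≈ 8.899 or y ≈ -0.899.

y = -1 or y = -0.899 or y = 8.899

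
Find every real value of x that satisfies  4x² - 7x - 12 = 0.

x = -1.0655 or x = 2.8155

Discriminant: (-7)² − 4·4·(-12) = 241.
Quadratic formula: x = (7 ± √241) / 8.
So x = 7/8 + √(241)/8 ≈ 2.8155 or x = 7/8 - √(241)/8 ≈ -1.0655.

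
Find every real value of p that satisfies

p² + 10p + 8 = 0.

p = -9.1231 or p = -0.8769

Discriminant: (10)² − 4·1·8 = 68.
Quadratic formula: p = (-10 ± √68) / 2.
So p = -5 + √(17) ≈ -0.8769 or p = -5 - √(17) ≈ -9.1231.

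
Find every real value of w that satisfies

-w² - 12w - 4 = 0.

w = -11.6569 or w = -0.3431

Discriminant: (-12)² − 4·(-1)·(-4) = 128.
Quadratic formula: w = (12 ± √128) / (-2).
So w = -6 - 4·√(2) ≈ -11.6569 or w = -6 + 4·√(2) ≈ -0.3431.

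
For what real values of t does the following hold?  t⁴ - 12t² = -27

t = -3 or t = -1.7321 or t = 1.7321 or t = 3

Let u = t². The equation becomes u² - 12u + 27 = 0.
Factor: (u - 3)(u - 9) = 0, so u = 3 or u = 9.
t² = 3 gives t = ±√(3) ≈ ±1.7321.
t² = 9 gives t = ±3.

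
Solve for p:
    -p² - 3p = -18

Bring every term to one side: -p² - 3p + 18 = 0.
Factor: -1(p + 6)(p - 3) = 0.
So p = -6 or p = 3.

p = -6 or p = 3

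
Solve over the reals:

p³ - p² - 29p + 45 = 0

Possible rational roots are divisors of 45. Testing p = 5 gives 0, so (p - 5) is a factor.
Divide: p³ - p² - 29p + 45 = (p - 5)(p² + 4p - 9).
Apply the quadratic formula to p² + 4p - 9 = 0: p = (-4 ± √52)/2, i.e. p ≈ 1.6056 or p ≈ -5.6056.

p = -5.6056 or p = 1.6056 or p = 5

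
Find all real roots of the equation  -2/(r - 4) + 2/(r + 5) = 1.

r = -2 or r = 1

Multiply both sides by (r - 4)(r + 5):
-2(r + 5) + 2(r - 4) = (r - 4)(r + 5).
Expand and collect terms: r^2 + r - 2 = 0.
Factor or apply the quadratic formula: r = 1 or r = -2.
Neither value makes a denominator zero (r != 4, r != -5), so both are valid.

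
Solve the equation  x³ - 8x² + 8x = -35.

x = -1.5414 or x = 4.5414 or x = 5

Rearrange: x³ - 8x² + 8x + 35 = 0.
Possible rational roots are divisors of 35. Testing x = 5 gives 0, so (x - 5) is a factor.
Divide: x³ - 8x² + 8x + 35 = (x - 5)(x² - 3x - 7).
Apply the quadratic formula to x² - 3x - 7 = 0: x = (3 ± √37)/2, i.e. x ≈ 4.5414 or x ≈ -1.5414.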